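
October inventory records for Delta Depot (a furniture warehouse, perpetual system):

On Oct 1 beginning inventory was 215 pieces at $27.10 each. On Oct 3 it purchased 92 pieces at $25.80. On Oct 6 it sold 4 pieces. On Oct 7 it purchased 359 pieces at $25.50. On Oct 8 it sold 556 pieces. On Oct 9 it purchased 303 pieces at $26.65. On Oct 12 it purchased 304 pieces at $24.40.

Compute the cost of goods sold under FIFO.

Oct 6, 4 sold [FIFO — oldest first]: 4 @ $27.10 = $108.40
Oct 8, 556 sold [FIFO — oldest first]: 211 @ $27.10 + 92 @ $25.80 + 253 @ $25.50 = $14,543.20
Total COGS = $108.40 + $14,543.20 = $14,651.60
Ending inventory: 106 @ $25.50 + 303 @ $26.65 + 304 @ $24.40 = $18,195.55

COGS = $14,651.60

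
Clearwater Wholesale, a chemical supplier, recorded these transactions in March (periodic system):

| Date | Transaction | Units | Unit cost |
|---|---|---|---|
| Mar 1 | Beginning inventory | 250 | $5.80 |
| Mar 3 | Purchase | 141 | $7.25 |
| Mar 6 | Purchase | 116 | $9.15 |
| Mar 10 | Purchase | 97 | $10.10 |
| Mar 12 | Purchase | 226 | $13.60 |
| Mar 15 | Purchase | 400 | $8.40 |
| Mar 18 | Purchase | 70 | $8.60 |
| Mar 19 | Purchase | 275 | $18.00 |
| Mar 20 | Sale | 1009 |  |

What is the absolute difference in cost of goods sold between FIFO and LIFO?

$3,278.85

FIFO COGS: 250 @ $5.80 + 141 @ $7.25 + 116 @ $9.15 + 97 @ $10.10 + 226 @ $13.60 + 179 @ $8.40 = $9,090.55
LIFO COGS: 275 @ $18.00 + 70 @ $8.60 + 400 @ $8.40 + 226 @ $13.60 + 38 @ $10.10 = $12,369.40
Difference = |$9,090.55 − $12,369.40| = $3,278.85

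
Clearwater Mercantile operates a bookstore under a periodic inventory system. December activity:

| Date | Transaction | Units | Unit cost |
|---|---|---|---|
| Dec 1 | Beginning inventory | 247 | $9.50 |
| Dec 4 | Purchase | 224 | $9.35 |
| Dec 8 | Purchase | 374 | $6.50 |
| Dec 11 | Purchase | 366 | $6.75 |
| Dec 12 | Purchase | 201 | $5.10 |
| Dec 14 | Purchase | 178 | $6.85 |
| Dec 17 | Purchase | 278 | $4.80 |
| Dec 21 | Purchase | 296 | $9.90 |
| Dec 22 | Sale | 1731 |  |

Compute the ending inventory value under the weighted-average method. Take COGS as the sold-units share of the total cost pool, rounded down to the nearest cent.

Dec 22, sell 1731: 1731/2164 × $15,851.60 → $12,679.81
Ending inventory (cost pool remaining) = $3,171.79

Ending inventory = $3,171.79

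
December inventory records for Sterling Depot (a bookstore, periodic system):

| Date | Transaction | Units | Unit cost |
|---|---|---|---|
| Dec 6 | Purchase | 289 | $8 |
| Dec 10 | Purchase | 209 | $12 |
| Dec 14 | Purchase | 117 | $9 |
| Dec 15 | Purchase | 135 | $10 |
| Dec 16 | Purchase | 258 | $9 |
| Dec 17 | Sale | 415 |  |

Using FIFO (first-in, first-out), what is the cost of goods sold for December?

COGS = $3,824

Dec 17, 415 sold [FIFO — oldest first]: 289 @ $8 + 126 @ $12 = $3,824
Ending inventory: 83 @ $12 + 117 @ $9 + 135 @ $10 + 258 @ $9 = $5,721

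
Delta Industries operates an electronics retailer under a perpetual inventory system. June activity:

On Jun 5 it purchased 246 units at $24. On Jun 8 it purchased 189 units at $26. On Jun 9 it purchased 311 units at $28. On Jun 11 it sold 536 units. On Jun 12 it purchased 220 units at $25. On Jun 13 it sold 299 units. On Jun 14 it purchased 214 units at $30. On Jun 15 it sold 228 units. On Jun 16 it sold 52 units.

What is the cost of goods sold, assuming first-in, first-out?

COGS = $29,496

Jun 11, 536 sold [FIFO — oldest first]: 246 @ $24 + 189 @ $26 + 101 @ $28 = $13,646
Jun 13, 299 sold [FIFO — oldest first]: 210 @ $28 + 89 @ $25 = $8,105
Jun 15, 228 sold [FIFO — oldest first]: 131 @ $25 + 97 @ $30 = $6,185
Jun 16, 52 sold [FIFO — oldest first]: 52 @ $30 = $1,560
Total COGS = $13,646 + $8,105 + $6,185 + $1,560 = $29,496
Ending inventory: 65 @ $30 = $1,950
Check: goods available $31,446 = COGS $29,496 + ending $1,950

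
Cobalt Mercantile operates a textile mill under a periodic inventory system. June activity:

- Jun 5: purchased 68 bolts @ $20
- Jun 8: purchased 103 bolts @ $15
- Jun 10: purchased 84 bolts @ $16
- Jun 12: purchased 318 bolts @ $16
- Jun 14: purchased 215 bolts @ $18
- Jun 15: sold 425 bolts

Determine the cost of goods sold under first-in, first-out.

COGS = $6,969

Jun 15, 425 sold [FIFO — oldest first]: 68 @ $20 + 103 @ $15 + 84 @ $16 + 170 @ $16 = $6,969
Ending inventory: 148 @ $16 + 215 @ $18 = $6,238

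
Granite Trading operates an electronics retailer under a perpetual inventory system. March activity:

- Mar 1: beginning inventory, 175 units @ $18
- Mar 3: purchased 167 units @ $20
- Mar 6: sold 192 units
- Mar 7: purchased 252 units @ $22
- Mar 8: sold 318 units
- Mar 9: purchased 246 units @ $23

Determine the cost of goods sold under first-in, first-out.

Mar 6, 192 sold [FIFO — oldest first]: 175 @ $18 + 17 @ $20 = $3,490
Mar 8, 318 sold [FIFO — oldest first]: 150 @ $20 + 168 @ $22 = $6,696
Total COGS = $3,490 + $6,696 = $10,186
Ending inventory: 84 @ $22 + 246 @ $23 = $7,506

COGS = $10,186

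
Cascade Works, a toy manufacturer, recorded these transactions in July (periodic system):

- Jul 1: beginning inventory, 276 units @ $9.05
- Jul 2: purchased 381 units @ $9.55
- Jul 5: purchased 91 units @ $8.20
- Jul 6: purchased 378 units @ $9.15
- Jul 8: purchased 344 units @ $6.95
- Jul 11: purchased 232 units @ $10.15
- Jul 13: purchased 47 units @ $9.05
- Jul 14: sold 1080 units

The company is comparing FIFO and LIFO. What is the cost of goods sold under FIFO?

FIFO COGS: 276 @ $9.05 + 381 @ $9.55 + 91 @ $8.20 + 332 @ $9.15 = $9,920.35
LIFO COGS: 47 @ $9.05 + 232 @ $10.15 + 344 @ $6.95 + 378 @ $9.15 + 79 @ $8.20 = $9,277.45

COGS = $9,920.35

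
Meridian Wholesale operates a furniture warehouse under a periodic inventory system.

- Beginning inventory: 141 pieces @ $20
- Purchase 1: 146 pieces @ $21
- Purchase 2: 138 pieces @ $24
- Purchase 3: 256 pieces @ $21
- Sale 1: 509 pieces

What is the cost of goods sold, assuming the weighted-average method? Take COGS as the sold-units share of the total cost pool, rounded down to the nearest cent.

Sale 1, sell 509: 509/681 × $14,574.00 → $10,893.04
Ending inventory (cost pool remaining) = $3,680.96

COGS = $10,893.04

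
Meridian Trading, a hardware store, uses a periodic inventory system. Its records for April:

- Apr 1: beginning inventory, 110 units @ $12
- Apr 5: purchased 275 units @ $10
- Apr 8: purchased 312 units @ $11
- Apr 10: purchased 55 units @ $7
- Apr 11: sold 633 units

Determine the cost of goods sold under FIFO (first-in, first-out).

Apr 11, 633 sold [FIFO — oldest first]: 110 @ $12 + 275 @ $10 + 248 @ $11 = $6,798
Ending inventory: 64 @ $11 + 55 @ $7 = $1,089

COGS = $6,798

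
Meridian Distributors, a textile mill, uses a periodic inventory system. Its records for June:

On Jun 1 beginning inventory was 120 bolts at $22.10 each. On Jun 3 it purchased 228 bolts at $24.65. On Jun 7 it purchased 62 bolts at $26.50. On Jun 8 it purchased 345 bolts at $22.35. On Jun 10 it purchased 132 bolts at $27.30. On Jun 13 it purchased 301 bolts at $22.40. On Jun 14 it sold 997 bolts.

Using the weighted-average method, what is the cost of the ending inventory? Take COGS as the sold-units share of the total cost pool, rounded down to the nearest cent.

Jun 14, sell 997: 997/1188 × $27,971.95 → $23,474.77
Ending inventory (cost pool remaining) = $4,497.18

Ending inventory = $4,497.18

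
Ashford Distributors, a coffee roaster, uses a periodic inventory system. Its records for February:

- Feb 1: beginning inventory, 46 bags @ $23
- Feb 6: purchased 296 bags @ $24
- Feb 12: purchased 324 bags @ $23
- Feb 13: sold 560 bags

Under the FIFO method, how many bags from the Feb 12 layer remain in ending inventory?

Feb 13, 560 sold [FIFO — oldest first]: 46 @ $23 + 296 @ $24 + 218 @ $23 = $13,176
Ending inventory: 106 @ $23 = $2,438
Check: goods available $15,614 = COGS $13,176 + ending $2,438

106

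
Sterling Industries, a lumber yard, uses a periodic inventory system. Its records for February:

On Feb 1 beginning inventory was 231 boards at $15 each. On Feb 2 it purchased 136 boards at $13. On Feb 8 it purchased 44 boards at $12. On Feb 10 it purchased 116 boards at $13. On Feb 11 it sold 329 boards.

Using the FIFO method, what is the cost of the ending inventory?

Feb 11, 329 sold [FIFO — oldest first]: 231 @ $15 + 98 @ $13 = $4,739
Ending inventory: 38 @ $13 + 44 @ $12 + 116 @ $13 = $2,530

Ending inventory = $2,530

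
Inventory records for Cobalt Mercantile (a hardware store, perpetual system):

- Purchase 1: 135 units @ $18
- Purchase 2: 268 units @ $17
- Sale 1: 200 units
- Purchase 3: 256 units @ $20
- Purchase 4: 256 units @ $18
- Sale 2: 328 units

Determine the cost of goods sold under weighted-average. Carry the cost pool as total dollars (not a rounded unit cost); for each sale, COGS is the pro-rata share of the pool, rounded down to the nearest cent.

COGS = $9,543.94

After Purchase 1: 135 on hand, pool $2,430.00 (≈ $18.0000 each)
After Purchase 2: 403 on hand, pool $6,986.00 (≈ $17.3350 each)
Sale 1, sell 200: 200/403 × $6,986.00 → $3,466.99
After Purchase 3: 459 on hand, pool $8,639.01 (≈ $18.8214 each)
After Purchase 4: 715 on hand, pool $13,247.01 (≈ $18.5273 each)
Sale 2, sell 328: 328/715 × $13,247.01 → $6,076.95
Total COGS = $3,466.99 + $6,076.95 = $9,543.94
Ending inventory (cost pool remaining) = $7,170.06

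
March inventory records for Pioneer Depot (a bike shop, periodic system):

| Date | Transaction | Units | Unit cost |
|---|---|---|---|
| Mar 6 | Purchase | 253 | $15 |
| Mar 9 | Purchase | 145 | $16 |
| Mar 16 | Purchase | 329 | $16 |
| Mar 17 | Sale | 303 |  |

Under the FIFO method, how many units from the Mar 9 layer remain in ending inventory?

Mar 17, 303 sold [FIFO — oldest first]: 253 @ $15 + 50 @ $16 = $4,595
Ending inventory: 95 @ $16 + 329 @ $16 = $6,784
Check: goods available $11,379 = COGS $4,595 + ending $6,784

95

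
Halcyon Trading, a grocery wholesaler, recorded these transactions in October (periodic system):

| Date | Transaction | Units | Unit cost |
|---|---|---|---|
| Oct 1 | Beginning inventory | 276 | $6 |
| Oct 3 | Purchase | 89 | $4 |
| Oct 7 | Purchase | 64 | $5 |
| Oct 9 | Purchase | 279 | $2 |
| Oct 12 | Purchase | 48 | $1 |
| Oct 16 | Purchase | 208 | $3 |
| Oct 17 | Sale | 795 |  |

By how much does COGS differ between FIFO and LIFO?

FIFO COGS: 276 @ $6 + 89 @ $4 + 64 @ $5 + 279 @ $2 + 48 @ $1 + 39 @ $3 = $3,055
LIFO COGS: 208 @ $3 + 48 @ $1 + 279 @ $2 + 64 @ $5 + 89 @ $4 + 107 @ $6 = $2,548
Difference = |$3,055 − $2,548| = $507

$507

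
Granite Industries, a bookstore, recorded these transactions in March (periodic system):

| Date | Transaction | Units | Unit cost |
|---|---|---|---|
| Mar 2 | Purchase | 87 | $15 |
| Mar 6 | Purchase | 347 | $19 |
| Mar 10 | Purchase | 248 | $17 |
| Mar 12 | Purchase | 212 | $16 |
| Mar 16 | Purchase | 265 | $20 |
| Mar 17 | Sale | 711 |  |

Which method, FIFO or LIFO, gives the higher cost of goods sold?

FIFO COGS: 87 @ $15 + 347 @ $19 + 248 @ $17 + 29 @ $16 = $12,578
LIFO COGS: 265 @ $20 + 212 @ $16 + 234 @ $17 = $12,670

LIFO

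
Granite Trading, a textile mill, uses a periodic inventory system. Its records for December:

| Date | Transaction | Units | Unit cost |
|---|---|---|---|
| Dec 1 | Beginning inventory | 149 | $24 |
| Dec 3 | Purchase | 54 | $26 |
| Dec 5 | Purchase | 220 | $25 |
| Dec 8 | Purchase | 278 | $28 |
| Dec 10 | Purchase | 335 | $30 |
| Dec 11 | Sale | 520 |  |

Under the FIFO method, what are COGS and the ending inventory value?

Dec 11, 520 sold [FIFO — oldest first]: 149 @ $24 + 54 @ $26 + 220 @ $25 + 97 @ $28 = $13,196
Ending inventory: 181 @ $28 + 335 @ $30 = $15,118

COGS = $13,196; ending inventory = $15,118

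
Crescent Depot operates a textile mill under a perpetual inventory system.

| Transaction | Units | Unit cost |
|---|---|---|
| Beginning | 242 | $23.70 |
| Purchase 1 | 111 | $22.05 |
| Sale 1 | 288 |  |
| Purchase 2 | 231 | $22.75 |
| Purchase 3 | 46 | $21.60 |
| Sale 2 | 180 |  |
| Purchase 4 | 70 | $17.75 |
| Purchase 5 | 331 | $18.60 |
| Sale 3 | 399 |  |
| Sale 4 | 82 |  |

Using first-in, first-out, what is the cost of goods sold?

Sale 1 (288) [FIFO — oldest first]: 242 @ $23.70 + 46 @ $22.05 = $6,749.70
Sale 2 (180) [FIFO — oldest first]: 65 @ $22.05 + 115 @ $22.75 = $4,049.50
Sale 3 (399) [FIFO — oldest first]: 116 @ $22.75 + 46 @ $21.60 + 70 @ $17.75 + 167 @ $18.60 = $7,981.30
Sale 4 (82) [FIFO — oldest first]: 82 @ $18.60 = $1,525.20
Total COGS = $6,749.70 + $4,049.50 + $7,981.30 + $1,525.20 = $20,305.70
Ending inventory: 82 @ $18.60 = $1,525.20
Check: goods available $21,830.90 = COGS $20,305.70 + ending $1,525.20

COGS = $20,305.70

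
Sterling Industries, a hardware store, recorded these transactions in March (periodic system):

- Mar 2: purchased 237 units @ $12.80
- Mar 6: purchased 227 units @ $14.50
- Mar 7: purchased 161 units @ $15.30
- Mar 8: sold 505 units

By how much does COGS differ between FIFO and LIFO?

FIFO COGS: 237 @ $12.80 + 227 @ $14.50 + 41 @ $15.30 = $6,952.40
LIFO COGS: 161 @ $15.30 + 227 @ $14.50 + 117 @ $12.80 = $7,252.40
Difference = |$6,952.40 − $7,252.40| = $300.00

$300.00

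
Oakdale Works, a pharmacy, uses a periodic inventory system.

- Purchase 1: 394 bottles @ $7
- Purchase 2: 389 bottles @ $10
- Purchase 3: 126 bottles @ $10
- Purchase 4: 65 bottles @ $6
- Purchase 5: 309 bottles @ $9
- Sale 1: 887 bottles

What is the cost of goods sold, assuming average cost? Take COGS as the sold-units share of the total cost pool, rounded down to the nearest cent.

Sale 1, sell 887: 887/1283 × $11,079.00 → $7,659.44
Ending inventory (cost pool remaining) = $3,419.56

COGS = $7,659.44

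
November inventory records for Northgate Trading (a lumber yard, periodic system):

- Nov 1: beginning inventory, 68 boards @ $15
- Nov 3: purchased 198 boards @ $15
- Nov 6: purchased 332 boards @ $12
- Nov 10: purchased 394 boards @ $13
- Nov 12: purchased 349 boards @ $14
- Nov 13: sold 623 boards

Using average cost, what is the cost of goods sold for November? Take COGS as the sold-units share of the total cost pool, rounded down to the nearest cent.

COGS = $8,354.05

Nov 13, sell 623: 623/1341 × $17,982.00 → $8,354.05
Ending inventory (cost pool remaining) = $9,627.95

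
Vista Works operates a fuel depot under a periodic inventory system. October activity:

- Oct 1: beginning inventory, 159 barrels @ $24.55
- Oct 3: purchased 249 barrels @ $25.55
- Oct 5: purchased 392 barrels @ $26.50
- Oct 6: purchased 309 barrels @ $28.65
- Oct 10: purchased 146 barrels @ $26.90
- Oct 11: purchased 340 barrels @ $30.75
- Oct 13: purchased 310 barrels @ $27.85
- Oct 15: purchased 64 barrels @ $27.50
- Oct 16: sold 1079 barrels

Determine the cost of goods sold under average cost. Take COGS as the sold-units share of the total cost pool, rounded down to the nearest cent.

Oct 16, sell 1079: 1079/1969 × $54,282.15 → $29,746.28
Ending inventory (cost pool remaining) = $24,535.87

COGS = $29,746.28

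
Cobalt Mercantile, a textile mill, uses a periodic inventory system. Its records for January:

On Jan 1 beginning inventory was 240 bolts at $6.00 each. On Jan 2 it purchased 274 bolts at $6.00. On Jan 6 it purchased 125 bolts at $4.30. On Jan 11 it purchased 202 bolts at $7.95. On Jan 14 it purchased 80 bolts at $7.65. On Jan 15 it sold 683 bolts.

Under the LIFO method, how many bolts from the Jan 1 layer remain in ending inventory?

238

Jan 15, 683 sold [LIFO — newest first]: 80 @ $7.65 + 202 @ $7.95 + 125 @ $4.30 + 274 @ $6.00 + 2 @ $6.00 = $4,411.40
Ending inventory: 238 @ $6.00 = $1,428.00
Check: goods available $5,839.40 = COGS $4,411.40 + ending $1,428.00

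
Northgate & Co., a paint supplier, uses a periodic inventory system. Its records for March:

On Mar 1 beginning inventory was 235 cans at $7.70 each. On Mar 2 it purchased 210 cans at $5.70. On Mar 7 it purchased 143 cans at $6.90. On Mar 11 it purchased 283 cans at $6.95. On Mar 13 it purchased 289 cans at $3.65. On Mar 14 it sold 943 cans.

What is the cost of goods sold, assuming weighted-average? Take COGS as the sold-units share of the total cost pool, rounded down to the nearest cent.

Mar 14, sell 943: 943/1160 × $7,014.90 → $5,702.62
Ending inventory (cost pool remaining) = $1,312.28
Check: goods available $7,014.90 = COGS $5,702.62 + ending $1,312.28

COGS = $5,702.62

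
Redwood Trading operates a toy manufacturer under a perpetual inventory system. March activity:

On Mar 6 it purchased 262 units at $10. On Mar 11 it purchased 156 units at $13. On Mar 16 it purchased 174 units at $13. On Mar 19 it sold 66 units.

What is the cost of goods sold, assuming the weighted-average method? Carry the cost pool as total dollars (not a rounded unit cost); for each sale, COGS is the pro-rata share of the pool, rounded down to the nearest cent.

After Mar 6: 262 on hand, pool $2,620.00 (≈ $10.0000 each)
After Mar 11: 418 on hand, pool $4,648.00 (≈ $11.1196 each)
After Mar 16: 592 on hand, pool $6,910.00 (≈ $11.6723 each)
Mar 19, sell 66: 66/592 × $6,910.00 → $770.37
Ending inventory (cost pool remaining) = $6,139.63
Check: goods available $6,910.00 = COGS $770.37 + ending $6,139.63

COGS = $770.37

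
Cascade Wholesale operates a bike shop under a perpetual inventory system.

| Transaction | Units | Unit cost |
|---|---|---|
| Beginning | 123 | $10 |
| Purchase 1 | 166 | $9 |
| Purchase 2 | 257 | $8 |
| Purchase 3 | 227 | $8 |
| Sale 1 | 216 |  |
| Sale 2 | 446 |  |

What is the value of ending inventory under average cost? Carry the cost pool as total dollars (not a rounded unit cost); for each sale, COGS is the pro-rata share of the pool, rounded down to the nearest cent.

After Beginning: 123 on hand, pool $1,230.00 (≈ $10.0000 each)
After Purchase 1: 289 on hand, pool $2,724.00 (≈ $9.4256 each)
After Purchase 2: 546 on hand, pool $4,780.00 (≈ $8.7546 each)
After Purchase 3: 773 on hand, pool $6,596.00 (≈ $8.5330 each)
Sale 1, sell 216: 216/773 × $6,596.00 → $1,843.12
Sale 2, sell 446: 446/557 × $4,752.88 → $3,805.71
Total COGS = $1,843.12 + $3,805.71 = $5,648.83
Ending inventory (cost pool remaining) = $947.17

Ending inventory = $947.17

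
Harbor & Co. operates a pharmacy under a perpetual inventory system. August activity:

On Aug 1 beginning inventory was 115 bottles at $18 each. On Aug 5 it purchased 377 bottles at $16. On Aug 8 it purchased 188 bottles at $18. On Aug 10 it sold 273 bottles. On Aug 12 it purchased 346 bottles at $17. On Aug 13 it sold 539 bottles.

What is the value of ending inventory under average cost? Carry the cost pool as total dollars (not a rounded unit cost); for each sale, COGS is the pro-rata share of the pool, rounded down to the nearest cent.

Ending inventory = $3,625.42

After Aug 1: 115 on hand, pool $2,070.00 (≈ $18.0000 each)
After Aug 5: 492 on hand, pool $8,102.00 (≈ $16.4675 each)
After Aug 8: 680 on hand, pool $11,486.00 (≈ $16.8912 each)
Aug 10, sell 273: 273/680 × $11,486.00 → $4,611.29
After Aug 12: 753 on hand, pool $12,756.71 (≈ $16.9412 each)
Aug 13, sell 539: 539/753 × $12,756.71 → $9,131.29
Total COGS = $4,611.29 + $9,131.29 = $13,742.58
Ending inventory (cost pool remaining) = $3,625.42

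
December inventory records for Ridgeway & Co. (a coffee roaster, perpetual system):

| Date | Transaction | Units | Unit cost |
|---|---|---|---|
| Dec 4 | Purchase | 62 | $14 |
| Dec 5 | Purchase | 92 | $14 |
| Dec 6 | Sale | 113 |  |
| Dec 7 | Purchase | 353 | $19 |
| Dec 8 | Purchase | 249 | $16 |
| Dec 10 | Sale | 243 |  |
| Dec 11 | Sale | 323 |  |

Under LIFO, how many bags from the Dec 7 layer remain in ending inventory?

Dec 6, 113 sold [LIFO — newest first]: 92 @ $14 + 21 @ $14 = $1,582
Dec 10, 243 sold [LIFO — newest first]: 243 @ $16 = $3,888
Dec 11, 323 sold [LIFO — newest first]: 6 @ $16 + 317 @ $19 = $6,119
Total COGS = $1,582 + $3,888 + $6,119 = $11,589
Ending inventory: 41 @ $14 + 36 @ $19 = $1,258
Check: goods available $12,847 = COGS $11,589 + ending $1,258

36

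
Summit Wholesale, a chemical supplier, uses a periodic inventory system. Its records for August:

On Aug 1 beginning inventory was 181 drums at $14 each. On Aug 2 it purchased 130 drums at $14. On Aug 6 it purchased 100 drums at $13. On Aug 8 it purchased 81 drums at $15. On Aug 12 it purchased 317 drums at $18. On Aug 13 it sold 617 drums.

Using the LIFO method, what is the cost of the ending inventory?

Aug 13, 617 sold [LIFO — newest first]: 317 @ $18 + 81 @ $15 + 100 @ $13 + 119 @ $14 = $9,887
Ending inventory: 181 @ $14 + 11 @ $14 = $2,688
Check: goods available $12,575 = COGS $9,887 + ending $2,688

Ending inventory = $2,688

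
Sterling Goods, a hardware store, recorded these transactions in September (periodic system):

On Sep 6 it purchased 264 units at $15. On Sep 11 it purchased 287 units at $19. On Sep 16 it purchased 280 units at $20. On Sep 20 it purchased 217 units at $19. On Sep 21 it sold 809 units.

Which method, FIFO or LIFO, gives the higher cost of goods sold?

FIFO COGS: 264 @ $15 + 287 @ $19 + 258 @ $20 = $14,573
LIFO COGS: 217 @ $19 + 280 @ $20 + 287 @ $19 + 25 @ $15 = $15,551

LIFO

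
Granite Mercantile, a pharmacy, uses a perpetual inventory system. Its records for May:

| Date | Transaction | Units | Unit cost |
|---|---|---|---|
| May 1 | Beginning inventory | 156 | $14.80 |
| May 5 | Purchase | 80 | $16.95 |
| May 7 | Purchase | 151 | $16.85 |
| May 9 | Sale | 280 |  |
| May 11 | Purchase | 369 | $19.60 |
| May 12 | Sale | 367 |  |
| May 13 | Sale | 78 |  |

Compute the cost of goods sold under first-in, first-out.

COGS = $12,833.95

May 9, 280 sold [FIFO — oldest first]: 156 @ $14.80 + 80 @ $16.95 + 44 @ $16.85 = $4,406.20
May 12, 367 sold [FIFO — oldest first]: 107 @ $16.85 + 260 @ $19.60 = $6,898.95
May 13, 78 sold [FIFO — oldest first]: 78 @ $19.60 = $1,528.80
Total COGS = $4,406.20 + $6,898.95 + $1,528.80 = $12,833.95
Ending inventory: 31 @ $19.60 = $607.60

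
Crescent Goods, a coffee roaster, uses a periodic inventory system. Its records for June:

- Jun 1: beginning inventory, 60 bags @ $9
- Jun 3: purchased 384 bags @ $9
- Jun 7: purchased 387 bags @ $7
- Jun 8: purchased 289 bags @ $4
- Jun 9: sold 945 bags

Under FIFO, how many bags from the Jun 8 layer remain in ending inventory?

Jun 9, 945 sold [FIFO — oldest first]: 60 @ $9 + 384 @ $9 + 387 @ $7 + 114 @ $4 = $7,161
Ending inventory: 175 @ $4 = $700

175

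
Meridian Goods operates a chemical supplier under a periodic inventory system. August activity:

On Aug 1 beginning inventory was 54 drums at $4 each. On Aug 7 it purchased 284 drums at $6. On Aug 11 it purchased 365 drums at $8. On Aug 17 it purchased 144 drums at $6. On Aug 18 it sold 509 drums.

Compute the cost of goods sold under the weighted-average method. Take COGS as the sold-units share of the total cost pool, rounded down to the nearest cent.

COGS = $3,427.78

Aug 18, sell 509: 509/847 × $5,704.00 → $3,427.78
Ending inventory (cost pool remaining) = $2,276.22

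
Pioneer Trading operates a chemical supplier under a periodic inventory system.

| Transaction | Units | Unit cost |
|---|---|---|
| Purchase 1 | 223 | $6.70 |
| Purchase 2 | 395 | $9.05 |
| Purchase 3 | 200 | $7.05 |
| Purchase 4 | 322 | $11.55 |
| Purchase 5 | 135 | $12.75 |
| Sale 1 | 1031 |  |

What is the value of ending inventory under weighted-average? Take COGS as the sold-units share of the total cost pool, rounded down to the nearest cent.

Sale 1, sell 1031: 1031/1275 × $11,919.20 → $9,638.19
Ending inventory (cost pool remaining) = $2,281.01

Ending inventory = $2,281.01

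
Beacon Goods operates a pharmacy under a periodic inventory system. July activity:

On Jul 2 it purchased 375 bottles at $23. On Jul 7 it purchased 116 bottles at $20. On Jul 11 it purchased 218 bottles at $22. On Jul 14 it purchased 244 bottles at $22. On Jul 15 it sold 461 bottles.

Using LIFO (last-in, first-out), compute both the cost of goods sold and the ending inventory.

Jul 15, 461 sold [LIFO — newest first]: 244 @ $22 + 217 @ $22 = $10,142
Ending inventory: 375 @ $23 + 116 @ $20 + 1 @ $22 = $10,967

COGS = $10,142; ending inventory = $10,967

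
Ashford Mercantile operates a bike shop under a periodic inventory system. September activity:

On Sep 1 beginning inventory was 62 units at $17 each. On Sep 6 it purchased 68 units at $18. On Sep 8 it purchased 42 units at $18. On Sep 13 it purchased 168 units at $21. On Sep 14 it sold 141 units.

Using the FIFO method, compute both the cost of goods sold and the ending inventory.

COGS = $2,476; ending inventory = $4,086

Sep 14, 141 sold [FIFO — oldest first]: 62 @ $17 + 68 @ $18 + 11 @ $18 = $2,476
Ending inventory: 31 @ $18 + 168 @ $21 = $4,086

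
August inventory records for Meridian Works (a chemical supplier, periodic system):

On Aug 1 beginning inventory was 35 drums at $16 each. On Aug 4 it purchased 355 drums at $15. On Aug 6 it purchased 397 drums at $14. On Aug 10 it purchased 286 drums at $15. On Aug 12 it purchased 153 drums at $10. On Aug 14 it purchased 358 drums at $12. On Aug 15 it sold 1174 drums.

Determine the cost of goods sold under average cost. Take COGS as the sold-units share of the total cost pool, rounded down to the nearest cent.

COGS = $15,978.70

Aug 15, sell 1174: 1174/1584 × $21,559.00 → $15,978.70
Ending inventory (cost pool remaining) = $5,580.30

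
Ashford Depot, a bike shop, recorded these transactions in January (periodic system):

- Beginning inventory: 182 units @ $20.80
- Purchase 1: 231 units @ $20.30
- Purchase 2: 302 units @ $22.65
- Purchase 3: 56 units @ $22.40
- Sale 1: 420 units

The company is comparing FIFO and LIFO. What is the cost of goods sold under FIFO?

COGS = $8,633.45

FIFO COGS: 182 @ $20.80 + 231 @ $20.30 + 7 @ $22.65 = $8,633.45
LIFO COGS: 56 @ $22.40 + 302 @ $22.65 + 62 @ $20.30 = $9,353.30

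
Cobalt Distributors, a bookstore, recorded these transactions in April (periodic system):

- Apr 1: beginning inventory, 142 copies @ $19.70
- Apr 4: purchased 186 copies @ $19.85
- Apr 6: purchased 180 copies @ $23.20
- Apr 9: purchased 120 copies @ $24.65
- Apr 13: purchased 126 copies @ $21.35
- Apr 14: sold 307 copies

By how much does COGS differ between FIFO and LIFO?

$990.65

FIFO COGS: 142 @ $19.70 + 165 @ $19.85 = $6,072.65
LIFO COGS: 126 @ $21.35 + 120 @ $24.65 + 61 @ $23.20 = $7,063.30
Difference = |$6,072.65 − $7,063.30| = $990.65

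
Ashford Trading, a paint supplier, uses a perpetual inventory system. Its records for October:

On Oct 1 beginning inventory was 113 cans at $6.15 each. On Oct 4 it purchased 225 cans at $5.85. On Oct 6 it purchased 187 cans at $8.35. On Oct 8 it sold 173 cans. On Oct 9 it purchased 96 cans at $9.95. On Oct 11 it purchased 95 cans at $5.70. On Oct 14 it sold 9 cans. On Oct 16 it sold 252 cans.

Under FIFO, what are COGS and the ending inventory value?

Oct 8, 173 sold [FIFO — oldest first]: 113 @ $6.15 + 60 @ $5.85 = $1,045.95
Oct 14, 9 sold [FIFO — oldest first]: 9 @ $5.85 = $52.65
Oct 16, 252 sold [FIFO — oldest first]: 156 @ $5.85 + 96 @ $8.35 = $1,714.20
Total COGS = $1,045.95 + $52.65 + $1,714.20 = $2,812.80
Ending inventory: 91 @ $8.35 + 96 @ $9.95 + 95 @ $5.70 = $2,256.55
Check: goods available $5,069.35 = COGS $2,812.80 + ending $2,256.55

COGS = $2,812.80; ending inventory = $2,256.55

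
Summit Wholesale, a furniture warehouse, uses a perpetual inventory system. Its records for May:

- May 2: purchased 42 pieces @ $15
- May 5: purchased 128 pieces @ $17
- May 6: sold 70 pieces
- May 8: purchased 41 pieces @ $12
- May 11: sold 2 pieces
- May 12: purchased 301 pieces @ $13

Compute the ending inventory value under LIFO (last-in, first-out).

Ending inventory = $5,997

May 6, 70 sold [LIFO — newest first]: 70 @ $17 = $1,190
May 11, 2 sold [LIFO — newest first]: 2 @ $12 = $24
Total COGS = $1,190 + $24 = $1,214
Ending inventory: 42 @ $15 + 58 @ $17 + 39 @ $12 + 301 @ $13 = $5,997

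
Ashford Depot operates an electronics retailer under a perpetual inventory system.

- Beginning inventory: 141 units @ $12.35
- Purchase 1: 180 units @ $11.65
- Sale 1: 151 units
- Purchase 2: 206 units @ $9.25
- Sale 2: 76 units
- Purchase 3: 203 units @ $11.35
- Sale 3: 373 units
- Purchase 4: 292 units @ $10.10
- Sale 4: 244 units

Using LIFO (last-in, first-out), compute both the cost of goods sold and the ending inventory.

COGS = $8,906.80; ending inventory = $2,090.30

Sale 1 (151) [LIFO — newest first]: 151 @ $11.65 = $1,759.15
Sale 2 (76) [LIFO — newest first]: 76 @ $9.25 = $703.00
Sale 3 (373) [LIFO — newest first]: 203 @ $11.35 + 130 @ $9.25 + 29 @ $11.65 + 11 @ $12.35 = $3,980.25
Sale 4 (244) [LIFO — newest first]: 244 @ $10.10 = $2,464.40
Total COGS = $1,759.15 + $703.00 + $3,980.25 + $2,464.40 = $8,906.80
Ending inventory: 130 @ $12.35 + 48 @ $10.10 = $2,090.30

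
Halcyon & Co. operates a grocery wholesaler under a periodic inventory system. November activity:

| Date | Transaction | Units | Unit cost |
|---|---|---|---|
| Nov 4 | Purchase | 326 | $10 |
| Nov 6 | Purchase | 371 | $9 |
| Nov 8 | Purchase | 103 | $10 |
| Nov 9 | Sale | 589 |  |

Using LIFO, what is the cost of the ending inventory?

Ending inventory = $2,110

Nov 9, 589 sold [LIFO — newest first]: 103 @ $10 + 371 @ $9 + 115 @ $10 = $5,519
Ending inventory: 211 @ $10 = $2,110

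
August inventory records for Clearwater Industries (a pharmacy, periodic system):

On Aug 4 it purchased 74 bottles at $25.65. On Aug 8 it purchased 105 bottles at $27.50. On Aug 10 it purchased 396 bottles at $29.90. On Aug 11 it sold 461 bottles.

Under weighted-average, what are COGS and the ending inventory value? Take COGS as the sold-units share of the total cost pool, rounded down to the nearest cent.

COGS = $13,329.71; ending inventory = $3,296.29

Aug 11, sell 461: 461/575 × $16,626.00 → $13,329.71
Ending inventory (cost pool remaining) = $3,296.29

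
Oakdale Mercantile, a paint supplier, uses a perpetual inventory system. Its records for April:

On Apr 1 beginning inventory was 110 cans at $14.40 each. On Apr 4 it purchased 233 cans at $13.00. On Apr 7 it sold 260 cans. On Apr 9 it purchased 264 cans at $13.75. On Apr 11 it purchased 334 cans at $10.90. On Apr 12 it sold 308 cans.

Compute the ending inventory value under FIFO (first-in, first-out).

Apr 7, 260 sold [FIFO — oldest first]: 110 @ $14.40 + 150 @ $13.00 = $3,534.00
Apr 12, 308 sold [FIFO — oldest first]: 83 @ $13.00 + 225 @ $13.75 = $4,172.75
Total COGS = $3,534.00 + $4,172.75 = $7,706.75
Ending inventory: 39 @ $13.75 + 334 @ $10.90 = $4,176.85
Check: goods available $11,883.60 = COGS $7,706.75 + ending $4,176.85

Ending inventory = $4,176.85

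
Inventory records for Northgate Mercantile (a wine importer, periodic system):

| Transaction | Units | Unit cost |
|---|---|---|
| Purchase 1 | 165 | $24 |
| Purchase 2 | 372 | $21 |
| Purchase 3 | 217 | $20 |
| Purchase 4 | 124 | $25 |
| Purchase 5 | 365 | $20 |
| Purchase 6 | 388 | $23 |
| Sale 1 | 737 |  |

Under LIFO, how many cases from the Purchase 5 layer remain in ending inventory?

16

Sale 1 (737) [LIFO — newest first]: 388 @ $23 + 349 @ $20 = $15,904
Ending inventory: 165 @ $24 + 372 @ $21 + 217 @ $20 + 124 @ $25 + 16 @ $20 = $19,532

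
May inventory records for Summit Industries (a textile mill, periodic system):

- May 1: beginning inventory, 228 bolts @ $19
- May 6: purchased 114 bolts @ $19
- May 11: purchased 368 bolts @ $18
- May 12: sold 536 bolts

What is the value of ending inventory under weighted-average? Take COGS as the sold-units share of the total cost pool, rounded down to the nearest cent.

Ending inventory = $3,215.82

May 12, sell 536: 536/710 × $13,122.00 → $9,906.18
Ending inventory (cost pool remaining) = $3,215.82
Check: goods available $13,122.00 = COGS $9,906.18 + ending $3,215.82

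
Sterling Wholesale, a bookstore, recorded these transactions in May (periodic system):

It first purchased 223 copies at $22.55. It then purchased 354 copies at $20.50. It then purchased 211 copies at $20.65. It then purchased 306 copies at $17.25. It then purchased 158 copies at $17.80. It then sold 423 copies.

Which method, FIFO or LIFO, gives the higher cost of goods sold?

FIFO

FIFO COGS: 223 @ $22.55 + 200 @ $20.50 = $9,128.65
LIFO COGS: 158 @ $17.80 + 265 @ $17.25 = $7,383.65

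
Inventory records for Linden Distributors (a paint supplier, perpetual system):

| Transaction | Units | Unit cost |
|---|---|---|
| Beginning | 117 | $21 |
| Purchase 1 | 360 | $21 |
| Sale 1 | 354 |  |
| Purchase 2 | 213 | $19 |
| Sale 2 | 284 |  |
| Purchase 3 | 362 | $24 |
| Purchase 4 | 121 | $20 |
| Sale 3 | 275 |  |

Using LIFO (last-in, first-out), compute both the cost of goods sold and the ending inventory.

COGS = $19,088; ending inventory = $6,084

Sale 1 (354) [LIFO — newest first]: 354 @ $21 = $7,434
Sale 2 (284) [LIFO — newest first]: 213 @ $19 + 6 @ $21 + 65 @ $21 = $5,538
Sale 3 (275) [LIFO — newest first]: 121 @ $20 + 154 @ $24 = $6,116
Total COGS = $7,434 + $5,538 + $6,116 = $19,088
Ending inventory: 52 @ $21 + 208 @ $24 = $6,084
Check: goods available $25,172 = COGS $19,088 + ending $6,084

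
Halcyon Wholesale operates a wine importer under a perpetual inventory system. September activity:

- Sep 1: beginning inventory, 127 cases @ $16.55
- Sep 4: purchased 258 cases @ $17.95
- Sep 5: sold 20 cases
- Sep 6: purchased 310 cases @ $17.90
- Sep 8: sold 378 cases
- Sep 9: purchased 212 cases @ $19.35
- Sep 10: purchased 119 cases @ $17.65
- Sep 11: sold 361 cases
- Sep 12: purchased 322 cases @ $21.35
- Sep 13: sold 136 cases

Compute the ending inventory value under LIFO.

Sep 5, 20 sold [LIFO — newest first]: 20 @ $17.95 = $359.00
Sep 8, 378 sold [LIFO — newest first]: 310 @ $17.90 + 68 @ $17.95 = $6,769.60
Sep 11, 361 sold [LIFO — newest first]: 119 @ $17.65 + 212 @ $19.35 + 30 @ $17.95 = $6,741.05
Sep 13, 136 sold [LIFO — newest first]: 136 @ $21.35 = $2,903.60
Total COGS = $359.00 + $6,769.60 + $6,741.05 + $2,903.60 = $16,773.25
Ending inventory: 127 @ $16.55 + 140 @ $17.95 + 186 @ $21.35 = $8,585.95
Check: goods available $25,359.20 = COGS $16,773.25 + ending $8,585.95

Ending inventory = $8,585.95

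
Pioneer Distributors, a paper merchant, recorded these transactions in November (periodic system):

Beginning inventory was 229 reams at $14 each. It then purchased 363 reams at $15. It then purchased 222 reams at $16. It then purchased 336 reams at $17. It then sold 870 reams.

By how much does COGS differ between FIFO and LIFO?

FIFO COGS: 229 @ $14 + 363 @ $15 + 222 @ $16 + 56 @ $17 = $13,155
LIFO COGS: 336 @ $17 + 222 @ $16 + 312 @ $15 = $13,944
Difference = |$13,155 − $13,944| = $789

$789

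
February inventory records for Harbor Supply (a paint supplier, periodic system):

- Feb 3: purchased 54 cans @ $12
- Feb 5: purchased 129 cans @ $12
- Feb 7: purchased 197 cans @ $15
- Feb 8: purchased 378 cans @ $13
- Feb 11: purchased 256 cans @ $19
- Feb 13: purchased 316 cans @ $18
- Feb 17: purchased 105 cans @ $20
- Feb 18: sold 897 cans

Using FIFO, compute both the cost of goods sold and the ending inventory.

Feb 18, 897 sold [FIFO — oldest first]: 54 @ $12 + 129 @ $12 + 197 @ $15 + 378 @ $13 + 139 @ $19 = $12,706
Ending inventory: 117 @ $19 + 316 @ $18 + 105 @ $20 = $10,011

COGS = $12,706; ending inventory = $10,011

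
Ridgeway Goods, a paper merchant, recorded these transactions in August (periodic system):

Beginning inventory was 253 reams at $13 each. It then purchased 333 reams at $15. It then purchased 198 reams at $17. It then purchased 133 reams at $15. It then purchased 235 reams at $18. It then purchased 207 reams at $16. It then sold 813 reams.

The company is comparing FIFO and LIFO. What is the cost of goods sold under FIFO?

COGS = $12,085

FIFO COGS: 253 @ $13 + 333 @ $15 + 198 @ $17 + 29 @ $15 = $12,085
LIFO COGS: 207 @ $16 + 235 @ $18 + 133 @ $15 + 198 @ $17 + 40 @ $15 = $13,503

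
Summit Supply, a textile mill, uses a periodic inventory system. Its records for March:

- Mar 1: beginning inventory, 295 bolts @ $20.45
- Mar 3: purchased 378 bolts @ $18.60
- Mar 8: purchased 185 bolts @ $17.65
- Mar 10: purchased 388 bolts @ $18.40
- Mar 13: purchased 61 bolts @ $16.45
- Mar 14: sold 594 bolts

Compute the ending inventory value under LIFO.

Ending inventory = $13,769.55

Mar 14, 594 sold [LIFO — newest first]: 61 @ $16.45 + 388 @ $18.40 + 145 @ $17.65 = $10,701.90
Ending inventory: 295 @ $20.45 + 378 @ $18.60 + 40 @ $17.65 = $13,769.55
Check: goods available $24,471.45 = COGS $10,701.90 + ending $13,769.55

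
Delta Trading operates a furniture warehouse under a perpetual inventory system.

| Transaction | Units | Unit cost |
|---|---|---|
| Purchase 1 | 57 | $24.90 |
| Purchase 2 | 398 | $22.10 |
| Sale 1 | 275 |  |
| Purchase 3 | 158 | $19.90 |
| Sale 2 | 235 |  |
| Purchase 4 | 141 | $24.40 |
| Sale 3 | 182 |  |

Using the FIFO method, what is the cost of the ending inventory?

Ending inventory = $1,512.80

Sale 1 (275) [FIFO — oldest first]: 57 @ $24.90 + 218 @ $22.10 = $6,237.10
Sale 2 (235) [FIFO — oldest first]: 180 @ $22.10 + 55 @ $19.90 = $5,072.50
Sale 3 (182) [FIFO — oldest first]: 103 @ $19.90 + 79 @ $24.40 = $3,977.30
Total COGS = $6,237.10 + $5,072.50 + $3,977.30 = $15,286.90
Ending inventory: 62 @ $24.40 = $1,512.80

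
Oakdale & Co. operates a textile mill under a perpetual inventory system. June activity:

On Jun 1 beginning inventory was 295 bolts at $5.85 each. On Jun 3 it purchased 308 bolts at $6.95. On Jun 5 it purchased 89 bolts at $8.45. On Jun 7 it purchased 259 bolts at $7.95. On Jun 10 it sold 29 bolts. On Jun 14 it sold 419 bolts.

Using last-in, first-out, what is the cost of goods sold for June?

COGS = $3,506.10

Jun 10, 29 sold [LIFO — newest first]: 29 @ $7.95 = $230.55
Jun 14, 419 sold [LIFO — newest first]: 230 @ $7.95 + 89 @ $8.45 + 100 @ $6.95 = $3,275.55
Total COGS = $230.55 + $3,275.55 = $3,506.10
Ending inventory: 295 @ $5.85 + 208 @ $6.95 = $3,171.35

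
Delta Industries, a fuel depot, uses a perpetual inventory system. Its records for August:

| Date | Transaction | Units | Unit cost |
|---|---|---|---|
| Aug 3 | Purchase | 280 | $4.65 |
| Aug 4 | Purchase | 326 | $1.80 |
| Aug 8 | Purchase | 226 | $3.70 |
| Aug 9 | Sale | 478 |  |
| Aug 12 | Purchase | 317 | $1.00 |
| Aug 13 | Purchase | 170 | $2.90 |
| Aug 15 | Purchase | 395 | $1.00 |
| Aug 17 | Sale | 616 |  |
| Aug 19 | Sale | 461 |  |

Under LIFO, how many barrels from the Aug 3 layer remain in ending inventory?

159

Aug 9, 478 sold [LIFO — newest first]: 226 @ $3.70 + 252 @ $1.80 = $1,289.80
Aug 17, 616 sold [LIFO — newest first]: 395 @ $1.00 + 170 @ $2.90 + 51 @ $1.00 = $939.00
Aug 19, 461 sold [LIFO — newest first]: 266 @ $1.00 + 74 @ $1.80 + 121 @ $4.65 = $961.85
Total COGS = $1,289.80 + $939.00 + $961.85 = $3,190.65
Ending inventory: 159 @ $4.65 = $739.35
Check: goods available $3,930.00 = COGS $3,190.65 + ending $739.35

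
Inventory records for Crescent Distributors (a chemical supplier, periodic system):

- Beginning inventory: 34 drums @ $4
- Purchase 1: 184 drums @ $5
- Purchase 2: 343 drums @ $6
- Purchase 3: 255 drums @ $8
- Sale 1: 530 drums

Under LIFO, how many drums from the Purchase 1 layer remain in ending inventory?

184

Sale 1 (530) [LIFO — newest first]: 255 @ $8 + 275 @ $6 = $3,690
Ending inventory: 34 @ $4 + 184 @ $5 + 68 @ $6 = $1,464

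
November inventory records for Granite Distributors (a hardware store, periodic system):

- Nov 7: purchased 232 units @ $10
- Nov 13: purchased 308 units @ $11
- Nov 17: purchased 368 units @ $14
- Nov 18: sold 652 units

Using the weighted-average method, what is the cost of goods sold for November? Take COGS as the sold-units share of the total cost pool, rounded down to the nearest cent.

COGS = $7,798.14

Nov 18, sell 652: 652/908 × $10,860.00 → $7,798.14
Ending inventory (cost pool remaining) = $3,061.86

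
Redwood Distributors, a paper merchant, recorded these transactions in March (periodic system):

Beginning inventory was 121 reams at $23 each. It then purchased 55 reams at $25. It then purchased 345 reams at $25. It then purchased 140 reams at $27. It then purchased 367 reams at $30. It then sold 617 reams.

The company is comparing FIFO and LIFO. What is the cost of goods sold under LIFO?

COGS = $17,540

FIFO COGS: 121 @ $23 + 55 @ $25 + 345 @ $25 + 96 @ $27 = $15,375
LIFO COGS: 367 @ $30 + 140 @ $27 + 110 @ $25 = $17,540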